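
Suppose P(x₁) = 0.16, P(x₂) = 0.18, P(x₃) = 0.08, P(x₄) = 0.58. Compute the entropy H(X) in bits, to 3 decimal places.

1.616 bits

H = −Σ pᵢ log₂ pᵢ.
−0.16·log₂(0.16) = 0.4230
−0.18·log₂(0.18) = 0.4453
−0.08·log₂(0.08) = 0.2915
−0.58·log₂(0.58) = 0.4558
Sum ≈ 1.6156 → 1.616 bits.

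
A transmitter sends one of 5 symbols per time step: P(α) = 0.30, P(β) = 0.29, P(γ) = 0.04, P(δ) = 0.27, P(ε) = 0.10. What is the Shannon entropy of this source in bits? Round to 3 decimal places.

2.067 bits

H = −Σ pᵢ log₂ pᵢ.
−0.30·log₂(0.30) = 0.5211
−0.29·log₂(0.29) = 0.5179
−0.04·log₂(0.04) = 0.1858
−0.27·log₂(0.27) = 0.5100
−0.10·log₂(0.10) = 0.3322
Sum ≈ 2.0670 → 2.067 bits.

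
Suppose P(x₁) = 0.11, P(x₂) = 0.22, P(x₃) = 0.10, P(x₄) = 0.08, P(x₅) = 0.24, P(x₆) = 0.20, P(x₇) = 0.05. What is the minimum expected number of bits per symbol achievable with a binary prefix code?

2.67 bits/symbol

Repeatedly combine the two least-probable nodes; the expected code length is the sum of the merged weights.
merge 1/20 + 2/25 → 13/100
merge 1/10 + 11/100 → 21/100
merge 13/100 + 1/5 → 33/100
merge 21/100 + 11/50 → 43/100
merge 6/25 + 33/100 → 57/100
merge 43/100 + 57/100 → 1
L = 13/100 + 21/100 + 33/100 + 43/100 + 57/100 + 1 = 267/100 = 2.67 bits/symbol.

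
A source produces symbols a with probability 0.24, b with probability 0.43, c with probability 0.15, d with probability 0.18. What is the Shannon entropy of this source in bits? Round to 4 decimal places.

H = −Σ pᵢ log₂ pᵢ.
−0.24·log₂(0.24) = 0.4941
−0.43·log₂(0.43) = 0.5236
−0.15·log₂(0.15) = 0.4105
−0.18·log₂(0.18) = 0.4453
Sum ≈ 1.8736 → 1.8736 bits.

1.8736 bits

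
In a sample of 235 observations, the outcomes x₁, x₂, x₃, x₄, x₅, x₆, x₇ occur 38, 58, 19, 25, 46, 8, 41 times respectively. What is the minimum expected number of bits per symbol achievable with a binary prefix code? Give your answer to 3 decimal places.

Probabilities are the counts divided by 235.
Repeatedly combine the two least-probable nodes; the expected code length is the sum of the merged weights.
merge 8/235 + 19/235 → 27/235
merge 5/47 + 27/235 → 52/235
merge 38/235 + 41/235 → 79/235
merge 46/235 + 52/235 → 98/235
merge 58/235 + 79/235 → 137/235
merge 98/235 + 137/235 → 1
L = 27/235 + 52/235 + 79/235 + 98/235 + 137/235 + 1 = 628/235 ≈ 2.672 bits/symbol.

2.672 bits/symbol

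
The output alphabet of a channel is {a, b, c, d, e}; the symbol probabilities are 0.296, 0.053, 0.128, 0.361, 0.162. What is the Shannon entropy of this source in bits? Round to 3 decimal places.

H = −Σ pᵢ log₂ pᵢ.
−0.296·log₂(0.296) = 0.5199
−0.053·log₂(0.053) = 0.2246
−0.128·log₂(0.128) = 0.3796
−0.361·log₂(0.361) = 0.5306
−0.162·log₂(0.162) = 0.4254
Sum ≈ 2.0801 → 2.080 bits.

2.080 bits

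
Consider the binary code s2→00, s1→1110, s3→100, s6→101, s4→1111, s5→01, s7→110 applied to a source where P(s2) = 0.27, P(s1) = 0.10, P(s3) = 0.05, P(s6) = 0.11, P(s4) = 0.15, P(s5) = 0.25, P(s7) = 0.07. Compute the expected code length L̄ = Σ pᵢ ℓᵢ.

2.73 bits/symbol

L̄ = Σ pᵢ·ℓᵢ = 0.27·2 + 0.10·4 + 0.05·3 + 0.11·3 + 0.15·4 + 0.25·2 + 0.07·3 = 2.73 bits/symbol.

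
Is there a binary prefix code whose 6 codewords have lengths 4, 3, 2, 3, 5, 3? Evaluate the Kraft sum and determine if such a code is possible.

With common denominator 2^5 = 32: Σ 2^(−ℓᵢ) = 2/32 + 4/32 + 8/32 + 4/32 + 1/32 + 4/32 = 23/32 = 0.71875.
Kraft's inequality requires Σ ≤ 1; here Σ = 0.71875 ≤ 1, so such a prefix code exists.

0.71875; yes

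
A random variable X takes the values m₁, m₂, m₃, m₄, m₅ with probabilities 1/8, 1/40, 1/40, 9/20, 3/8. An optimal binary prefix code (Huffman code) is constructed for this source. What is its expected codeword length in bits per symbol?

Repeatedly combine the two least-probable nodes; the expected code length is the sum of the merged weights.
merge 1/40 + 1/40 → 1/20
merge 1/20 + 1/8 → 7/40
merge 7/40 + 3/8 → 11/20
merge 9/20 + 11/20 → 1
L = 1/20 + 7/40 + 11/20 + 1 = 71/40 = 1.775 bits/symbol.

1.775 bits/symbol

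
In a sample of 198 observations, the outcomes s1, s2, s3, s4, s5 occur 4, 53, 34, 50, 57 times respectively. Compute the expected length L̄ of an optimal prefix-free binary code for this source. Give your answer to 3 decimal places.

Probabilities are the counts divided by 198.
Repeatedly combine the two least-probable nodes; the expected code length is the sum of the merged weights.
merge 2/99 + 17/99 → 19/99
merge 19/99 + 25/99 → 4/9
merge 53/198 + 19/66 → 5/9
merge 4/9 + 5/9 → 1
L = 19/99 + 4/9 + 5/9 + 1 = 217/99 ≈ 2.192 bits/symbol.

2.192 bits/symbol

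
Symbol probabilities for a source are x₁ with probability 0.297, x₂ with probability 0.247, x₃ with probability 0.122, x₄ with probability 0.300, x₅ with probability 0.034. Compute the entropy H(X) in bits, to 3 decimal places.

2.076 bits

H = −Σ pᵢ log₂ pᵢ.
−0.297·log₂(0.297) = 0.5202
−0.247·log₂(0.247) = 0.4983
−0.122·log₂(0.122) = 0.3703
−0.300·log₂(0.300) = 0.5211
−0.034·log₂(0.034) = 0.1659
Sum ≈ 2.0757 → 2.076 bits.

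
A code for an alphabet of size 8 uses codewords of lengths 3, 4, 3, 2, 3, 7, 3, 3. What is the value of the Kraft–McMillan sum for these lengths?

With common denominator 2^7 = 128: Σ 2^(−ℓᵢ) = 16/128 + 8/128 + 16/128 + 32/128 + 16/128 + 1/128 + 16/128 + 16/128 = 121/128 = 0.9453125.

0.9453125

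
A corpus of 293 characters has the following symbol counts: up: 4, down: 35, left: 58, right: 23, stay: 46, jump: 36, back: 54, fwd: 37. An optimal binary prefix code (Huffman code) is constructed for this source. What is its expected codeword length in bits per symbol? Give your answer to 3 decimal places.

2.894 bits/symbol

Probabilities are the counts divided by 293.
Repeatedly combine the two least-probable nodes; the expected code length is the sum of the merged weights.
merge 4/293 + 23/293 → 27/293
merge 27/293 + 35/293 → 62/293
merge 36/293 + 37/293 → 73/293
merge 46/293 + 54/293 → 100/293
merge 58/293 + 62/293 → 120/293
merge 73/293 + 100/293 → 173/293
merge 120/293 + 173/293 → 1
L = 27/293 + 62/293 + 73/293 + 100/293 + 120/293 + 173/293 + 1 = 848/293 ≈ 2.894 bits/symbol.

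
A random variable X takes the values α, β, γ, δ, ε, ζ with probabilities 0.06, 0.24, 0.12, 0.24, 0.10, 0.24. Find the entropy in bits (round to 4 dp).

H = −Σ pᵢ log₂ pᵢ.
−0.06·log₂(0.06) = 0.2435
−0.24·log₂(0.24) = 0.4941
−0.12·log₂(0.12) = 0.3671
−0.24·log₂(0.24) = 0.4941
−0.10·log₂(0.10) = 0.3322
−0.24·log₂(0.24) = 0.4941
Sum ≈ 2.4252 → 2.4252 bits.

2.4252 bits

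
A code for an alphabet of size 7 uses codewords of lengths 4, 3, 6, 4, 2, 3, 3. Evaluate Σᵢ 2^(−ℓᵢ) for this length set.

With common denominator 2^6 = 64: Σ 2^(−ℓᵢ) = 4/64 + 8/64 + 1/64 + 4/64 + 16/64 + 8/64 + 8/64 = 49/64 = 0.765625.

0.765625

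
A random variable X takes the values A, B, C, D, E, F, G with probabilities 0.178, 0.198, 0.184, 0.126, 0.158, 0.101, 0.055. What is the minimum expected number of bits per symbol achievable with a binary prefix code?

2.774 bits/symbol

Repeatedly combine the two least-probable nodes; the expected code length is the sum of the merged weights.
merge 11/200 + 101/1000 → 39/250
merge 63/500 + 39/250 → 141/500
merge 79/500 + 89/500 → 42/125
merge 23/125 + 99/500 → 191/500
merge 141/500 + 42/125 → 309/500
merge 191/500 + 309/500 → 1
L = 39/250 + 141/500 + 42/125 + 191/500 + 309/500 + 1 = 1387/500 = 2.774 bits/symbol.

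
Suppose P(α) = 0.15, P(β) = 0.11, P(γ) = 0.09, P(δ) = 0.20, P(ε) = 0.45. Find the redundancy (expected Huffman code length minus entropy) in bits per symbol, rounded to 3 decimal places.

Entropy H = −Σ p log₂ p ≈ 2.0563 bits.
Huffman merges: 9/100+11/100→1/5; 3/20+1/5→7/20; 1/5+7/20→11/20; 9/20+11/20→1. L = 21/10 ≈ 2.1000.
L − H = 2.1000 − 2.0563 = 0.044 bits.

0.044 bits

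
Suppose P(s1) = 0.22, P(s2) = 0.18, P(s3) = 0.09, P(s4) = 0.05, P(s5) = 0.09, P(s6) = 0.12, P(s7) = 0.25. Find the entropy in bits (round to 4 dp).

2.6344 bits

H = −Σ pᵢ log₂ pᵢ.
−0.22·log₂(0.22) = 0.4806
−0.18·log₂(0.18) = 0.4453
−0.09·log₂(0.09) = 0.3127
−0.05·log₂(0.05) = 0.2161
−0.09·log₂(0.09) = 0.3127
−0.12·log₂(0.12) = 0.3671
−0.25·log₂(0.25) = 0.5000
Sum ≈ 2.6344 → 2.6344 bits.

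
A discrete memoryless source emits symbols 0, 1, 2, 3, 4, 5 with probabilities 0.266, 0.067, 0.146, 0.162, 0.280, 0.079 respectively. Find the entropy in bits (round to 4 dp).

2.4037 bits

H = −Σ pᵢ log₂ pᵢ.
−0.266·log₂(0.266) = 0.5082
−0.067·log₂(0.067) = 0.2613
−0.146·log₂(0.146) = 0.4053
−0.162·log₂(0.162) = 0.4254
−0.280·log₂(0.280) = 0.5142
−0.079·log₂(0.079) = 0.2893
Sum ≈ 2.4037 → 2.4037 bits.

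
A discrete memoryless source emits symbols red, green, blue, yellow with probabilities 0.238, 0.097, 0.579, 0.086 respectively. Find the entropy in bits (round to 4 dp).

1.5802 bits

H = −Σ pᵢ log₂ pᵢ.
−0.238·log₂(0.238) = 0.4929
−0.097·log₂(0.097) = 0.3265
−0.579·log₂(0.579) = 0.4565
−0.086·log₂(0.086) = 0.3044
Sum ≈ 1.5802 → 1.5802 bits.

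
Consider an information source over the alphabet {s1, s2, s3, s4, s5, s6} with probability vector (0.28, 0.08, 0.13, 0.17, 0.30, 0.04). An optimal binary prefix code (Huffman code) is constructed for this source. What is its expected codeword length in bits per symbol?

2.37 bits/symbol

Repeatedly combine the two least-probable nodes; the expected code length is the sum of the merged weights.
merge 1/25 + 2/25 → 3/25
merge 3/25 + 13/100 → 1/4
merge 17/100 + 1/4 → 21/50
merge 7/25 + 3/10 → 29/50
merge 21/50 + 29/50 → 1
L = 3/25 + 1/4 + 21/50 + 29/50 + 1 = 237/100 = 2.37 bits/symbol.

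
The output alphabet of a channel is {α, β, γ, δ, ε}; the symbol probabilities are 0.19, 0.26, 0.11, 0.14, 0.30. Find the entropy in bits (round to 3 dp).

2.229 bits

H = −Σ pᵢ log₂ pᵢ.
−0.19·log₂(0.19) = 0.4552
−0.26·log₂(0.26) = 0.5053
−0.11·log₂(0.11) = 0.3503
−0.14·log₂(0.14) = 0.3971
−0.30·log₂(0.30) = 0.5211
Sum ≈ 2.2290 → 2.229 bits.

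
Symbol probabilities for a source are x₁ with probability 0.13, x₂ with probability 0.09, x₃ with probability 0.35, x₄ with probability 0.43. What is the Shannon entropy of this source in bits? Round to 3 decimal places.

H = −Σ pᵢ log₂ pᵢ.
−0.13·log₂(0.13) = 0.3826
−0.09·log₂(0.09) = 0.3127
−0.35·log₂(0.35) = 0.5301
−0.43·log₂(0.43) = 0.5236
Sum ≈ 1.7490 → 1.749 bits.

1.749 bits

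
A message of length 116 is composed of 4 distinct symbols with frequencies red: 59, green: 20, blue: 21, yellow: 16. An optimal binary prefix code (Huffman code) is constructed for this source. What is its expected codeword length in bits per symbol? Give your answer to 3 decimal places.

1.802 bits/symbol

Probabilities are the counts divided by 116.
Repeatedly combine the two least-probable nodes; the expected code length is the sum of the merged weights.
merge 4/29 + 5/29 → 9/29
merge 21/116 + 9/29 → 57/116
merge 57/116 + 59/116 → 1
L = 9/29 + 57/116 + 1 = 209/116 ≈ 1.802 bits/symbol.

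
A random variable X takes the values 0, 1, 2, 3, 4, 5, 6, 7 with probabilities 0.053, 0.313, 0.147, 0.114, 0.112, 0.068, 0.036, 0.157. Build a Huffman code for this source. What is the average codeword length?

Repeatedly combine the two least-probable nodes; the expected code length is the sum of the merged weights.
merge 9/250 + 53/1000 → 89/1000
merge 17/250 + 89/1000 → 157/1000
merge 14/125 + 57/500 → 113/500
merge 147/1000 + 157/1000 → 38/125
merge 157/1000 + 113/500 → 383/1000
merge 38/125 + 313/1000 → 617/1000
merge 383/1000 + 617/1000 → 1
L = 89/1000 + 157/1000 + 113/500 + 38/125 + 383/1000 + 617/1000 + 1 = 347/125 = 2.776 bits/symbol.

2.776 bits/symbol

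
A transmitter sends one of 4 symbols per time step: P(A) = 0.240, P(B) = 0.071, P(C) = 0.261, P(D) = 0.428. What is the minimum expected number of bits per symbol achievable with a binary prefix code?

Repeatedly combine the two least-probable nodes; the expected code length is the sum of the merged weights.
merge 71/1000 + 6/25 → 311/1000
merge 261/1000 + 311/1000 → 143/250
merge 107/250 + 143/250 → 1
L = 311/1000 + 143/250 + 1 = 1883/1000 = 1.883 bits/symbol.

1.883 bits/symbol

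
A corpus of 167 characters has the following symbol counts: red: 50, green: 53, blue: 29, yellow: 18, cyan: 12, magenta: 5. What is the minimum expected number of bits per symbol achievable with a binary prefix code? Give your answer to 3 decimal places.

2.311 bits/symbol

Probabilities are the counts divided by 167.
Repeatedly combine the two least-probable nodes; the expected code length is the sum of the merged weights.
merge 5/167 + 12/167 → 17/167
merge 17/167 + 18/167 → 35/167
merge 29/167 + 35/167 → 64/167
merge 50/167 + 53/167 → 103/167
merge 64/167 + 103/167 → 1
L = 17/167 + 35/167 + 64/167 + 103/167 + 1 = 386/167 ≈ 2.311 bits/symbol.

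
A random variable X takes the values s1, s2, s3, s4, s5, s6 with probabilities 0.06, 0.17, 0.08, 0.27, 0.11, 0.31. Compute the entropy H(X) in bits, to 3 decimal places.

2.354 bits

H = −Σ pᵢ log₂ pᵢ.
−0.06·log₂(0.06) = 0.2435
−0.17·log₂(0.17) = 0.4346
−0.08·log₂(0.08) = 0.2915
−0.27·log₂(0.27) = 0.5100
−0.11·log₂(0.11) = 0.3503
−0.31·log₂(0.31) = 0.5238
Sum ≈ 2.3537 → 2.354 bits.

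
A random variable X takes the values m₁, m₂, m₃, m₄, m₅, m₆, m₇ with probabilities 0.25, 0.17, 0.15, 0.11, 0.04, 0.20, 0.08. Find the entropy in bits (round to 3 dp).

H = −Σ pᵢ log₂ pᵢ.
−0.25·log₂(0.25) = 0.5000
−0.17·log₂(0.17) = 0.4346
−0.15·log₂(0.15) = 0.4105
−0.11·log₂(0.11) = 0.3503
−0.04·log₂(0.04) = 0.1858
−0.20·log₂(0.20) = 0.4644
−0.08·log₂(0.08) = 0.2915
Sum ≈ 2.6371 → 2.637 bits.

2.637 bits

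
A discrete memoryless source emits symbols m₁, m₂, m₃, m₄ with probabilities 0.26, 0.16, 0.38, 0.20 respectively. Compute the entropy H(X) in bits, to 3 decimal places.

H = −Σ pᵢ log₂ pᵢ.
−0.26·log₂(0.26) = 0.5053
−0.16·log₂(0.16) = 0.4230
−0.38·log₂(0.38) = 0.5305
−0.20·log₂(0.20) = 0.4644
Sum ≈ 1.9231 → 1.923 bits.

1.923 bits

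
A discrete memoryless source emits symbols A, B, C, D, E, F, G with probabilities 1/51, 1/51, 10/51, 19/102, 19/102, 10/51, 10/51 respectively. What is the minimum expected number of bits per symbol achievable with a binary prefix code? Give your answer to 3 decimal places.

2.647 bits/symbol

Repeatedly combine the two least-probable nodes; the expected code length is the sum of the merged weights.
merge 1/51 + 1/51 → 2/51
merge 2/51 + 19/102 → 23/102
merge 19/102 + 10/51 → 13/34
merge 10/51 + 10/51 → 20/51
merge 23/102 + 13/34 → 31/51
merge 20/51 + 31/51 → 1
L = 2/51 + 23/102 + 13/34 + 20/51 + 31/51 + 1 = 45/17 ≈ 2.647 bits/symbol.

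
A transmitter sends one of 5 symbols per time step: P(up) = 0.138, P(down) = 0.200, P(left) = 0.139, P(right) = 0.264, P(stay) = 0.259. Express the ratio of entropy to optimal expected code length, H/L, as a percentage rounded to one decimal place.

99.5%

Entropy H = −Σ p log₂ p ≈ 2.2664 bits.
Huffman merges: 69/500+139/1000→277/1000; 1/5+259/1000→459/1000; 33/125+277/1000→541/1000; 459/1000+541/1000→1. L = 2277/1000 ≈ 2.2770.
Efficiency = H/L = 2.2664/2.2770 = 99.5%.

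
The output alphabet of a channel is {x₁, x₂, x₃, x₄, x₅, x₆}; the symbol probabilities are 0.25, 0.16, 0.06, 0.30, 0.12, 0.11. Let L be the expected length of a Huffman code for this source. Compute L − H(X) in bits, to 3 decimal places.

0.045 bits

Entropy H = −Σ p log₂ p ≈ 2.4050 bits.
Huffman merges: 3/50+11/100→17/100; 3/25+4/25→7/25; 17/100+1/4→21/50; 7/25+3/10→29/50; 21/50+29/50→1. L = 49/20 ≈ 2.4500.
L − H = 2.4500 − 2.4050 = 0.045 bits.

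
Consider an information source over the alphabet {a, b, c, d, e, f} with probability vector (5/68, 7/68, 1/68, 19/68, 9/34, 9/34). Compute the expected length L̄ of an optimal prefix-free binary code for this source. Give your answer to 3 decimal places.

2.279 bits/symbol

Repeatedly combine the two least-probable nodes; the expected code length is the sum of the merged weights.
merge 1/68 + 5/68 → 3/34
merge 3/34 + 7/68 → 13/68
merge 13/68 + 9/34 → 31/68
merge 9/34 + 19/68 → 37/68
merge 31/68 + 37/68 → 1
L = 3/34 + 13/68 + 31/68 + 37/68 + 1 = 155/68 ≈ 2.279 bits/symbol.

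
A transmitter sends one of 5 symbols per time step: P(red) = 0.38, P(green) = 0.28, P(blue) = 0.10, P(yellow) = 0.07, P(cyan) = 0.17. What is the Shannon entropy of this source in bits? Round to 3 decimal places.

H = −Σ pᵢ log₂ pᵢ.
−0.38·log₂(0.38) = 0.5305
−0.28·log₂(0.28) = 0.5142
−0.10·log₂(0.10) = 0.3322
−0.07·log₂(0.07) = 0.2686
−0.17·log₂(0.17) = 0.4346
Sum ≈ 2.0800 → 2.080 bits.

2.080 bits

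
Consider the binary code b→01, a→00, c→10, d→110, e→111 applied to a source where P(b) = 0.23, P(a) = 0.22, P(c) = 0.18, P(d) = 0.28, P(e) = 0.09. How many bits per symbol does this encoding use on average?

L̄ = Σ pᵢ·ℓᵢ = 0.23·2 + 0.22·2 + 0.18·2 + 0.28·3 + 0.09·3 = 2.37 bits/symbol.

2.37 bits/symbol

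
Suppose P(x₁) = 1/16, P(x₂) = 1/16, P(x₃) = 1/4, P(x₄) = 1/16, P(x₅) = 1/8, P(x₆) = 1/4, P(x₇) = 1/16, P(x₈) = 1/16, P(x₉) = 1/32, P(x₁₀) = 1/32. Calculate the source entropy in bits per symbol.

2.9375 bits

Each probability is a power of 1/2, so log₂(1/p) is an integer.
H = Σ p·log₂(1/p) = 1/16·4 + 1/16·4 + 1/4·2 + 1/16·4 + 1/8·3 + 1/4·2 + 1/16·4 + 1/16·4 + 1/32·5 + 1/32·5 = 2.9375 bits.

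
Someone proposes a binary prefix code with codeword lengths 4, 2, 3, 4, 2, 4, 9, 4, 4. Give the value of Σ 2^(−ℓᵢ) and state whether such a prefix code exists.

0.939453125; yes

With common denominator 2^9 = 512: Σ 2^(−ℓᵢ) = 32/512 + 128/512 + 64/512 + 32/512 + 128/512 + 32/512 + 1/512 + 32/512 + 32/512 = 481/512 = 0.939453125.
Kraft's inequality requires Σ ≤ 1; here Σ = 0.939453125 ≤ 1, so such a prefix code exists.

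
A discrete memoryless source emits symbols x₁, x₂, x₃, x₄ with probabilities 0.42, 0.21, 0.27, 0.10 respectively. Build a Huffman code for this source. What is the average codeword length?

Repeatedly combine the two least-probable nodes; the expected code length is the sum of the merged weights.
merge 1/10 + 21/100 → 31/100
merge 27/100 + 31/100 → 29/50
merge 21/50 + 29/50 → 1
L = 31/100 + 29/50 + 1 = 189/100 = 1.89 bits/symbol.

1.89 bits/symbol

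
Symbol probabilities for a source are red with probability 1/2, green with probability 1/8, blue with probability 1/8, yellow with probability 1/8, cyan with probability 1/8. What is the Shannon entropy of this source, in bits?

2 bits

Each probability is a power of 1/2, so log₂(1/p) is an integer.
H = Σ p·log₂(1/p) = 1/2·1 + 1/8·3 + 1/8·3 + 1/8·3 + 1/8·3 = 2 bits.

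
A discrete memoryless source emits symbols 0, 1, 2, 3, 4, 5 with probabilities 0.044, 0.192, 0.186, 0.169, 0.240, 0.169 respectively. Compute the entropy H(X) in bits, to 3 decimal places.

2.468 bits

H = −Σ pᵢ log₂ pᵢ.
−0.044·log₂(0.044) = 0.1983
−0.192·log₂(0.192) = 0.4571
−0.186·log₂(0.186) = 0.4514
−0.169·log₂(0.169) = 0.4335
−0.240·log₂(0.240) = 0.4941
−0.169·log₂(0.169) = 0.4335
Sum ≈ 2.4678 → 2.468 bits.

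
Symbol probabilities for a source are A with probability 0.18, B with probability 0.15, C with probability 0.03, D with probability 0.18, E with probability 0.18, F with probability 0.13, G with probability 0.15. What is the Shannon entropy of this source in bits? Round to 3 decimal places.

H = −Σ pᵢ log₂ pᵢ.
−0.18·log₂(0.18) = 0.4453
−0.15·log₂(0.15) = 0.4105
−0.03·log₂(0.03) = 0.1518
−0.18·log₂(0.18) = 0.4453
−0.18·log₂(0.18) = 0.4453
−0.13·log₂(0.13) = 0.3826
−0.15·log₂(0.15) = 0.4105
Sum ≈ 2.6914 → 2.691 bits.

2.691 bits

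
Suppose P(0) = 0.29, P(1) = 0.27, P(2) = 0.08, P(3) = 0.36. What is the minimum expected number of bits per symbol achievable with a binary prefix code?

Repeatedly combine the two least-probable nodes; the expected code length is the sum of the merged weights.
merge 2/25 + 27/100 → 7/20
merge 29/100 + 7/20 → 16/25
merge 9/25 + 16/25 → 1
L = 7/20 + 16/25 + 1 = 199/100 = 1.99 bits/symbol.

1.99 bits/symbol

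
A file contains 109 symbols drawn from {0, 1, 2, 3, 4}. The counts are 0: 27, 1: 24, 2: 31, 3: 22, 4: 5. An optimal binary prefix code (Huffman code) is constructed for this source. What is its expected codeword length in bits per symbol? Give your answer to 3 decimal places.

Probabilities are the counts divided by 109.
Repeatedly combine the two least-probable nodes; the expected code length is the sum of the merged weights.
merge 5/109 + 22/109 → 27/109
merge 24/109 + 27/109 → 51/109
merge 27/109 + 31/109 → 58/109
merge 51/109 + 58/109 → 1
L = 27/109 + 51/109 + 58/109 + 1 = 245/109 ≈ 2.248 bits/symbol.

2.248 bits/symbol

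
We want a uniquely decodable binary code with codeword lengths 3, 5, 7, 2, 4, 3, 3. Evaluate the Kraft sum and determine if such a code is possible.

With common denominator 2^7 = 128: Σ 2^(−ℓᵢ) = 16/128 + 4/128 + 1/128 + 32/128 + 8/128 + 16/128 + 16/128 = 93/128 = 0.7265625.
Kraft's inequality requires Σ ≤ 1; here Σ = 0.7265625 ≤ 1, so such a prefix code exists.

0.7265625; yes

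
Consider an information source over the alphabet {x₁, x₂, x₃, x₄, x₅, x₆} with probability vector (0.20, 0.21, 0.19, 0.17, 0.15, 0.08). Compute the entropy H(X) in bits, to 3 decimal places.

2.529 bits

H = −Σ pᵢ log₂ pᵢ.
−0.20·log₂(0.20) = 0.4644
−0.21·log₂(0.21) = 0.4728
−0.19·log₂(0.19) = 0.4552
−0.17·log₂(0.17) = 0.4346
−0.15·log₂(0.15) = 0.4105
−0.08·log₂(0.08) = 0.2915
Sum ≈ 2.5291 → 2.529 bits.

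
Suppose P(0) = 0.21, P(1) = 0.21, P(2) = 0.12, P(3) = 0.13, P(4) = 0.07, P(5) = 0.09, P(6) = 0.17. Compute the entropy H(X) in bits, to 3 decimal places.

H = −Σ pᵢ log₂ pᵢ.
−0.21·log₂(0.21) = 0.4728
−0.21·log₂(0.21) = 0.4728
−0.12·log₂(0.12) = 0.3671
−0.13·log₂(0.13) = 0.3826
−0.07·log₂(0.07) = 0.2686
−0.09·log₂(0.09) = 0.3127
−0.17·log₂(0.17) = 0.4346
Sum ≈ 2.7112 → 2.711 bits.

2.711 bits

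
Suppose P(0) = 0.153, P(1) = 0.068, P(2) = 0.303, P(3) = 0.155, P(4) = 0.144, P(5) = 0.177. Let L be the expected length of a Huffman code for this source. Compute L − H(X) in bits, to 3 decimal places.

Entropy H = −Σ p log₂ p ≈ 2.4617 bits.
Huffman merges: 17/250+18/125→53/250; 153/1000+31/200→77/250; 177/1000+53/250→389/1000; 303/1000+77/250→611/1000; 389/1000+611/1000→1. L = 63/25 ≈ 2.5200.
L − H = 2.5200 − 2.4617 = 0.058 bits.

0.058 bits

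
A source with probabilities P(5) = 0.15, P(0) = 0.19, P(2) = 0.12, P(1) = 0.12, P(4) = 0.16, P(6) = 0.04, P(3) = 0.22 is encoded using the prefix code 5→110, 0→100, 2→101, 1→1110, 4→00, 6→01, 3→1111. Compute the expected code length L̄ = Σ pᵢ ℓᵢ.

L̄ = Σ pᵢ·ℓᵢ = 0.15·3 + 0.19·3 + 0.12·3 + 0.12·4 + 0.16·2 + 0.04·2 + 0.22·4 = 3.14 bits/symbol.

3.14 bits/symbol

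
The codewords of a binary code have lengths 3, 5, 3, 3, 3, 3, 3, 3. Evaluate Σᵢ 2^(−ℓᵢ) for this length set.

0.90625

With common denominator 2^5 = 32: Σ 2^(−ℓᵢ) = 4/32 + 1/32 + 4/32 + 4/32 + 4/32 + 4/32 + 4/32 + 4/32 = 29/32 = 0.90625.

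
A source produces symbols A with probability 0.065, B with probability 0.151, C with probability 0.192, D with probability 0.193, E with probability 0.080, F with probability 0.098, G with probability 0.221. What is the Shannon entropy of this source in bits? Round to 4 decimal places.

2.6846 bits

H = −Σ pᵢ log₂ pᵢ.
−0.065·log₂(0.065) = 0.2563
−0.151·log₂(0.151) = 0.4118
−0.192·log₂(0.192) = 0.4571
−0.193·log₂(0.193) = 0.4581
−0.080·log₂(0.080) = 0.2915
−0.098·log₂(0.098) = 0.3284
−0.221·log₂(0.221) = 0.4813
Sum ≈ 2.6846 → 2.6846 bits.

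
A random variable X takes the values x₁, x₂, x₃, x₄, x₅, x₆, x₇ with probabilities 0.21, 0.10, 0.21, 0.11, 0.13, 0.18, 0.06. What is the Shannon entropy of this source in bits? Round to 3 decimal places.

2.700 bits

H = −Σ pᵢ log₂ pᵢ.
−0.21·log₂(0.21) = 0.4728
−0.10·log₂(0.10) = 0.3322
−0.21·log₂(0.21) = 0.4728
−0.11·log₂(0.11) = 0.3503
−0.13·log₂(0.13) = 0.3826
−0.18·log₂(0.18) = 0.4453
−0.06·log₂(0.06) = 0.2435
Sum ≈ 2.6996 → 2.700 bits.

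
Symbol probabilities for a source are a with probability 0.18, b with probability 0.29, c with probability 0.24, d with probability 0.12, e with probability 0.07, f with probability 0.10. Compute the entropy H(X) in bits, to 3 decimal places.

2.425 bits

H = −Σ pᵢ log₂ pᵢ.
−0.18·log₂(0.18) = 0.4453
−0.29·log₂(0.29) = 0.5179
−0.24·log₂(0.24) = 0.4941
−0.12·log₂(0.12) = 0.3671
−0.07·log₂(0.07) = 0.2686
−0.10·log₂(0.10) = 0.3322
Sum ≈ 2.4252 → 2.425 bits.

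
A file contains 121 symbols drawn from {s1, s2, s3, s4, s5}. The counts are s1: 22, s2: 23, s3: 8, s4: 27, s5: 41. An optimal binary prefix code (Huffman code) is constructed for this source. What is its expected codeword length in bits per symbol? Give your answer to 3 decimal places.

2.248 bits/symbol

Probabilities are the counts divided by 121.
Repeatedly combine the two least-probable nodes; the expected code length is the sum of the merged weights.
merge 8/121 + 2/11 → 30/121
merge 23/121 + 27/121 → 50/121
merge 30/121 + 41/121 → 71/121
merge 50/121 + 71/121 → 1
L = 30/121 + 50/121 + 71/121 + 1 = 272/121 ≈ 2.248 bits/symbol.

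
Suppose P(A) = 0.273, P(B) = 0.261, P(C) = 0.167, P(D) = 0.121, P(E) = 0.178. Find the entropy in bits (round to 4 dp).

2.2602 bits

H = −Σ pᵢ log₂ pᵢ.
−0.273·log₂(0.273) = 0.5113
−0.261·log₂(0.261) = 0.5058
−0.167·log₂(0.167) = 0.4312
−0.121·log₂(0.121) = 0.3687
−0.178·log₂(0.178) = 0.4432
Sum ≈ 2.2602 → 2.2602 bits.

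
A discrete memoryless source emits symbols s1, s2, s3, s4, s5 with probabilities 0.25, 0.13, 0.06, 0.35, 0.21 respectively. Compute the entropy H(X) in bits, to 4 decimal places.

H = −Σ pᵢ log₂ pᵢ.
−0.25·log₂(0.25) = 0.5000
−0.13·log₂(0.13) = 0.3826
−0.06·log₂(0.06) = 0.2435
−0.35·log₂(0.35) = 0.5301
−0.21·log₂(0.21) = 0.4728
Sum ≈ 2.1291 → 2.1291 bits.

2.1291 bits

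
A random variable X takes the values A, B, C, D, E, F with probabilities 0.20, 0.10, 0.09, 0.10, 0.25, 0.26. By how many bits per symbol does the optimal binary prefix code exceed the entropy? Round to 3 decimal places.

Entropy H = −Σ p log₂ p ≈ 2.4467 bits.
Huffman merges: 9/100+1/10→19/100; 1/10+19/100→29/100; 1/5+1/4→9/20; 13/50+29/100→11/20; 9/20+11/20→1. L = 62/25 ≈ 2.4800.
L − H = 2.4800 − 2.4467 = 0.033 bits.

0.033 bits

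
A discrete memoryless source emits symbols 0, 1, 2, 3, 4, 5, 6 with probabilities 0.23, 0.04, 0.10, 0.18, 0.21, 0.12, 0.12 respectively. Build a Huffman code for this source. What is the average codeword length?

Repeatedly combine the two least-probable nodes; the expected code length is the sum of the merged weights.
merge 1/25 + 1/10 → 7/50
merge 3/25 + 3/25 → 6/25
merge 7/50 + 9/50 → 8/25
merge 21/100 + 23/100 → 11/25
merge 6/25 + 8/25 → 14/25
merge 11/25 + 14/25 → 1
L = 7/50 + 6/25 + 8/25 + 11/25 + 14/25 + 1 = 27/10 = 2.7 bits/symbol.

2.7 bits/symbol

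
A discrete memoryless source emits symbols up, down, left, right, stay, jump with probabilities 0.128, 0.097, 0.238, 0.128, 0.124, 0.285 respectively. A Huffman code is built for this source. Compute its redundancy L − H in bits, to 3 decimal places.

Entropy H = −Σ p log₂ p ≈ 2.4682 bits.
Huffman merges: 97/1000+31/250→221/1000; 16/125+16/125→32/125; 221/1000+119/500→459/1000; 32/125+57/200→541/1000; 459/1000+541/1000→1. L = 2477/1000 ≈ 2.4770.
L − H = 2.4770 − 2.4682 = 0.009 bits.

0.009 bits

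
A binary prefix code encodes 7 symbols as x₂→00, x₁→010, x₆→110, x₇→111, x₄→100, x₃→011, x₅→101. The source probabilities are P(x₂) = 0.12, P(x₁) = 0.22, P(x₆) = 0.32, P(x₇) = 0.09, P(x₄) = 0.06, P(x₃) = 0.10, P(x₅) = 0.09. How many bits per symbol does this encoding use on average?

L̄ = Σ pᵢ·ℓᵢ = 0.12·2 + 0.22·3 + 0.32·3 + 0.09·3 + 0.06·3 + 0.10·3 + 0.09·3 = 2.88 bits/symbol.

2.88 bits/symbol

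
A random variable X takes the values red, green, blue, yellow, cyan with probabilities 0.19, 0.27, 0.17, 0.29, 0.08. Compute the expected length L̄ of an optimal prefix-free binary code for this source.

Repeatedly combine the two least-probable nodes; the expected code length is the sum of the merged weights.
merge 2/25 + 17/100 → 1/4
merge 19/100 + 1/4 → 11/25
merge 27/100 + 29/100 → 14/25
merge 11/25 + 14/25 → 1
L = 1/4 + 11/25 + 14/25 + 1 = 9/4 = 2.25 bits/symbol.

2.25 bits/symbol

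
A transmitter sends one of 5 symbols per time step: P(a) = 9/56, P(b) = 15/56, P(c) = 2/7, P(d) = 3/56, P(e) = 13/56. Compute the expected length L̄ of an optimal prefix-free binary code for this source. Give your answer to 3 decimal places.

2.214 bits/symbol

Repeatedly combine the two least-probable nodes; the expected code length is the sum of the merged weights.
merge 3/56 + 9/56 → 3/14
merge 3/14 + 13/56 → 25/56
merge 15/56 + 2/7 → 31/56
merge 25/56 + 31/56 → 1
L = 3/14 + 25/56 + 31/56 + 1 = 31/14 ≈ 2.214 bits/symbol.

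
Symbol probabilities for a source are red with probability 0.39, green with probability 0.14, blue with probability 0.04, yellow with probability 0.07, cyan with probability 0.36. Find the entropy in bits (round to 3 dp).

1.912 bits

H = −Σ pᵢ log₂ pᵢ.
−0.39·log₂(0.39) = 0.5298
−0.14·log₂(0.14) = 0.3971
−0.04·log₂(0.04) = 0.1858
−0.07·log₂(0.07) = 0.2686
−0.36·log₂(0.36) = 0.5306
Sum ≈ 1.9118 → 1.912 bits.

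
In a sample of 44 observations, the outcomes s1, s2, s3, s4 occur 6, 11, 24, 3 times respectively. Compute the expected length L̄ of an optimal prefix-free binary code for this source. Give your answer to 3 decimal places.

1.659 bits/symbol

Probabilities are the counts divided by 44.
Repeatedly combine the two least-probable nodes; the expected code length is the sum of the merged weights.
merge 3/44 + 3/22 → 9/44
merge 9/44 + 1/4 → 5/11
merge 5/11 + 6/11 → 1
L = 9/44 + 5/11 + 1 = 73/44 ≈ 1.659 bits/symbol.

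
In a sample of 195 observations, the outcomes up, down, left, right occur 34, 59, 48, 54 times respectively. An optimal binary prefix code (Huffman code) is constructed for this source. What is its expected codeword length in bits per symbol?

2 bits/symbol

Probabilities are the counts divided by 195.
Repeatedly combine the two least-probable nodes; the expected code length is the sum of the merged weights.
merge 34/195 + 16/65 → 82/195
merge 18/65 + 59/195 → 113/195
merge 82/195 + 113/195 → 1
L = 82/195 + 113/195 + 1 = 2 bits/symbol.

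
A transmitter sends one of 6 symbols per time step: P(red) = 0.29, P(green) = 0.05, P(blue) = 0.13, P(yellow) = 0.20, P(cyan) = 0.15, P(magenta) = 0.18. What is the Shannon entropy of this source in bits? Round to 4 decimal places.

H = −Σ pᵢ log₂ pᵢ.
−0.29·log₂(0.29) = 0.5179
−0.05·log₂(0.05) = 0.2161
−0.13·log₂(0.13) = 0.3826
−0.20·log₂(0.20) = 0.4644
−0.15·log₂(0.15) = 0.4105
−0.18·log₂(0.18) = 0.4453
Sum ≈ 2.4369 → 2.4369 bits.

2.4369 bits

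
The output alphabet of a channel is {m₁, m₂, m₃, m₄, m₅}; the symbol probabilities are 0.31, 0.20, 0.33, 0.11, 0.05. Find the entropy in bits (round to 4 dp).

H = −Σ pᵢ log₂ pᵢ.
−0.31·log₂(0.31) = 0.5238
−0.20·log₂(0.20) = 0.4644
−0.33·log₂(0.33) = 0.5278
−0.11·log₂(0.11) = 0.3503
−0.05·log₂(0.05) = 0.2161
Sum ≈ 2.0824 → 2.0824 bits.

2.0824 bits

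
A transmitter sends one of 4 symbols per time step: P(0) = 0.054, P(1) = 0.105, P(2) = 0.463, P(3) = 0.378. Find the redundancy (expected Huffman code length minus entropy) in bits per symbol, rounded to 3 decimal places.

Entropy H = −Σ p log₂ p ≈ 1.6137 bits.
Huffman merges: 27/500+21/200→159/1000; 159/1000+189/500→537/1000; 463/1000+537/1000→1. L = 212/125 ≈ 1.6960.
L − H = 1.6960 − 1.6137 = 0.082 bits.

0.082 bits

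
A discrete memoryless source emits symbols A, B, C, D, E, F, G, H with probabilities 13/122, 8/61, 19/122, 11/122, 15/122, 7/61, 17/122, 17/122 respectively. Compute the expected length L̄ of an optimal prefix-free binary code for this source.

3 bits/symbol

Repeatedly combine the two least-probable nodes; the expected code length is the sum of the merged weights.
merge 11/122 + 13/122 → 12/61
merge 7/61 + 15/122 → 29/122
merge 8/61 + 17/122 → 33/122
merge 17/122 + 19/122 → 18/61
merge 12/61 + 29/122 → 53/122
merge 33/122 + 18/61 → 69/122
merge 53/122 + 69/122 → 1
L = 12/61 + 29/122 + 33/122 + 18/61 + 53/122 + 69/122 + 1 = 3 bits/symbol.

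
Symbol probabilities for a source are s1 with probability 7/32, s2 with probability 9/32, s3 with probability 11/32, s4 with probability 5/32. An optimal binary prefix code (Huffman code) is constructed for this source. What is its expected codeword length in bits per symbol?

Repeatedly combine the two least-probable nodes; the expected code length is the sum of the merged weights.
merge 5/32 + 7/32 → 3/8
merge 9/32 + 11/32 → 5/8
merge 3/8 + 5/8 → 1
L = 3/8 + 5/8 + 1 = 2 bits/symbol.

2 bits/symbol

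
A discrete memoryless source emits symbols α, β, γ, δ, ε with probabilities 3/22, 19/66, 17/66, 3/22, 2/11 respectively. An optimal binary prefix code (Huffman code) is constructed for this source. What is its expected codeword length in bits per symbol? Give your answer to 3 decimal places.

Repeatedly combine the two least-probable nodes; the expected code length is the sum of the merged weights.
merge 3/22 + 3/22 → 3/11
merge 2/11 + 17/66 → 29/66
merge 3/11 + 19/66 → 37/66
merge 29/66 + 37/66 → 1
L = 3/11 + 29/66 + 37/66 + 1 = 25/11 ≈ 2.273 bits/symbol.

2.273 bits/symbol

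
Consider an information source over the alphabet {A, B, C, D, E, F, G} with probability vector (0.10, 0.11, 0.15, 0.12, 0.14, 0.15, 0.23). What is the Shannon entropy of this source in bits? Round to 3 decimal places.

H = −Σ pᵢ log₂ pᵢ.
−0.10·log₂(0.10) = 0.3322
−0.11·log₂(0.11) = 0.3503
−0.15·log₂(0.15) = 0.4105
−0.12·log₂(0.12) = 0.3671
−0.14·log₂(0.14) = 0.3971
−0.15·log₂(0.15) = 0.4105
−0.23·log₂(0.23) = 0.4877
Sum ≈ 2.7554 → 2.755 bits.

2.755 bits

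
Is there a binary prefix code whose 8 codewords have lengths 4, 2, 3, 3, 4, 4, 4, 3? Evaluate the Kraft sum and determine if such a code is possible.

With common denominator 2^4 = 16: Σ 2^(−ℓᵢ) = 1/16 + 4/16 + 2/16 + 2/16 + 1/16 + 1/16 + 1/16 + 2/16 = 14/16 = 0.875.
Kraft's inequality requires Σ ≤ 1; here Σ = 0.875 ≤ 1, so such a prefix code exists.

0.875; yes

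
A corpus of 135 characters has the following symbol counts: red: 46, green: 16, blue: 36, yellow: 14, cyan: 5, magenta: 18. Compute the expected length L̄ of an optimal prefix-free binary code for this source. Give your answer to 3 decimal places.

Probabilities are the counts divided by 135.
Repeatedly combine the two least-probable nodes; the expected code length is the sum of the merged weights.
merge 1/27 + 14/135 → 19/135
merge 16/135 + 2/15 → 34/135
merge 19/135 + 34/135 → 53/135
merge 4/15 + 46/135 → 82/135
merge 53/135 + 82/135 → 1
L = 19/135 + 34/135 + 53/135 + 82/135 + 1 = 323/135 ≈ 2.393 bits/symbol.

2.393 bits/symbol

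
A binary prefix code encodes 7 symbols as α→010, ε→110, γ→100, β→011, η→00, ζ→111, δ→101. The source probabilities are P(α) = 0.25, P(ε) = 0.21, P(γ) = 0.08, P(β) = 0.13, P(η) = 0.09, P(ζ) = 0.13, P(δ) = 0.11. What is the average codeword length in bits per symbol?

L̄ = Σ pᵢ·ℓᵢ = 0.25·3 + 0.21·3 + 0.08·3 + 0.13·3 + 0.09·2 + 0.13·3 + 0.11·3 = 2.91 bits/symbol.

2.91 bits/symbol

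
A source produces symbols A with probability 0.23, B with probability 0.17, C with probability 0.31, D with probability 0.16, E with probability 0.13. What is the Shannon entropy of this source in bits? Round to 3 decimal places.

H = −Σ pᵢ log₂ pᵢ.
−0.23·log₂(0.23) = 0.4877
−0.17·log₂(0.17) = 0.4346
−0.31·log₂(0.31) = 0.5238
−0.16·log₂(0.16) = 0.4230
−0.13·log₂(0.13) = 0.3826
Sum ≈ 2.2517 → 2.252 bits.

2.252 bits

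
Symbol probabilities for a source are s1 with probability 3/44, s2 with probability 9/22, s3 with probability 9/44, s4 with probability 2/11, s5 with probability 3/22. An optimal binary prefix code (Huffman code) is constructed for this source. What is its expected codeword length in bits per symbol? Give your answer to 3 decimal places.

2.182 bits/symbol

Repeatedly combine the two least-probable nodes; the expected code length is the sum of the merged weights.
merge 3/44 + 3/22 → 9/44
merge 2/11 + 9/44 → 17/44
merge 9/44 + 17/44 → 13/22
merge 9/22 + 13/22 → 1
L = 9/44 + 17/44 + 13/22 + 1 = 24/11 ≈ 2.182 bits/symbol.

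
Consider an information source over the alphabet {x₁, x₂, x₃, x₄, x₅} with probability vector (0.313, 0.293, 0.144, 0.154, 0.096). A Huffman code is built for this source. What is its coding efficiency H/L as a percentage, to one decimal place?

Entropy H = −Σ p log₂ p ≈ 2.1862 bits.
Huffman merges: 12/125+18/125→6/25; 77/500+6/25→197/500; 293/1000+313/1000→303/500; 197/500+303/500→1. L = 56/25 ≈ 2.2400.
Efficiency = H/L = 2.1862/2.2400 = 97.6%.

97.6%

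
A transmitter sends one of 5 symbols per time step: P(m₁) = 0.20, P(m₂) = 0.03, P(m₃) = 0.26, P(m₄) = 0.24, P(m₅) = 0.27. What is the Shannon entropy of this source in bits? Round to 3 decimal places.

H = −Σ pᵢ log₂ pᵢ.
−0.20·log₂(0.20) = 0.4644
−0.03·log₂(0.03) = 0.1518
−0.26·log₂(0.26) = 0.5053
−0.24·log₂(0.24) = 0.4941
−0.27·log₂(0.27) = 0.5100
Sum ≈ 2.1256 → 2.126 bits.

2.126 bits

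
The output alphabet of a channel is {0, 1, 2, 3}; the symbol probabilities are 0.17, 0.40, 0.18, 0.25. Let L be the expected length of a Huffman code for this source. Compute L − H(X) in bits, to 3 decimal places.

0.041 bits

Entropy H = −Σ p log₂ p ≈ 1.9087 bits.
Huffman merges: 17/100+9/50→7/20; 1/4+7/20→3/5; 2/5+3/5→1. L = 39/20 ≈ 1.9500.
L − H = 1.9500 − 1.9087 = 0.041 bits.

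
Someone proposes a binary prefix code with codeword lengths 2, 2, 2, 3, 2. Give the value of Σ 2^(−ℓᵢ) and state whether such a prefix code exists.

With common denominator 2^3 = 8: Σ 2^(−ℓᵢ) = 2/8 + 2/8 + 2/8 + 1/8 + 2/8 = 9/8 = 1.125.
Kraft's inequality requires Σ ≤ 1; here Σ = 1.125 > 1, so no such prefix code exists.

1.125; no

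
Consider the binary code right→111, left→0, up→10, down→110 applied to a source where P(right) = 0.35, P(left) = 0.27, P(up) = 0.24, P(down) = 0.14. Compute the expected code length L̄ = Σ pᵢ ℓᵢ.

2.22 bits/symbol

L̄ = Σ pᵢ·ℓᵢ = 0.35·3 + 0.27·1 + 0.24·2 + 0.14·3 = 2.22 bits/symbol.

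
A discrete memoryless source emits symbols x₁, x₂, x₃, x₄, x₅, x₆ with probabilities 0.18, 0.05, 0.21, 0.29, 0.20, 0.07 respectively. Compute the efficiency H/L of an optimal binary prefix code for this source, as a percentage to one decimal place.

Entropy H = −Σ p log₂ p ≈ 2.3851 bits.
Huffman merges: 1/20+7/100→3/25; 3/25+9/50→3/10; 1/5+21/100→41/100; 29/100+3/10→59/100; 41/100+59/100→1. L = 121/50 ≈ 2.4200.
Efficiency = H/L = 2.3851/2.4200 = 98.6%.

98.6%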